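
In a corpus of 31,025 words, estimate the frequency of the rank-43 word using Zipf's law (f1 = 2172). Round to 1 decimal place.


Zipf's law: f(r) = f(1) / r
f(1) = 2172
f(43) = 2172 / 43
= 50.5 occurrences


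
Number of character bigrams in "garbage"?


Word: "garbage" (length 7)
Number of 2-grams = length - 2 + 1 = 7 - 2 + 1
= 6


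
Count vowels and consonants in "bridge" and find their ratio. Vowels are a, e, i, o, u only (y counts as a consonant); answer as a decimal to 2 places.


Word: "bridge"
Vowels (a,e,i,o,u): 2
Consonants: 4
Ratio = 2/4
= 0.50


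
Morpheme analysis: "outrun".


Word: "outrun"
Morphemes: out- / run
Each morpheme carries meaning
= 2 morphemes


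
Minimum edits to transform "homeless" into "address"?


Word 1: "homeless" (length 8)
Word 2: "address" (length 7)
One optimal edit sequence (insert/delete/substitute each cost 1):
  1. delete 'h'  (+1)
  2. substitute 'o' -> 'a'  (+1)
  3. substitute 'm' -> 'd'  (+1)
  4. substitute 'e' -> 'd'  (+1)
  5. substitute 'l' -> 'r'  (+1)
  6. keep 'e'
  7. keep 's'
  8. keep 's'
Total edit operations: 5
Edit distance = 5


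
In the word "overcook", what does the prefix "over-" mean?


Prefix: over-
As in: overcook -> over- + cook
Meaning = excessive


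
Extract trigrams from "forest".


Word: "forest" (length 6)
Number of trigrams = 6 - 3 + 1 = 4
  Position 0: "for"
  Position 1: "ore"
  Position 2: "res"
  Position 3: "est"
Trigrams = "for", "ore", "res", "est"


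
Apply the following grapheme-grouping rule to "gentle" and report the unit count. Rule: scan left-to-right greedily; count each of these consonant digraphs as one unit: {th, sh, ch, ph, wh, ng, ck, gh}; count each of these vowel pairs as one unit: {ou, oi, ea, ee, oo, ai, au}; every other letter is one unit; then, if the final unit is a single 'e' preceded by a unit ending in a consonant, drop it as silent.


Word: "gentle" (6 letters)
Left-to-right scan:
  (1) 'g' (letter)
  (2) 'e' (letter)
  (3) 'n' (letter)
  (4) 't' (letter)
  (5) 'l' (letter)
  (6) 'e' (letter)
Units from scan: 6
Final unit is 'e' after a consonant -> drop as silent (-1)
Sound units = 5 units


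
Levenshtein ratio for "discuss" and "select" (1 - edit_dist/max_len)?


Word 1: "discuss" (length 7)
Word 2: "select" (length 6)
One optimal edit sequence:
  1. delete 'd'  (+1)
  2. substitute 'i' -> 's'  (+1)
  3. substitute 's' -> 'e'  (+1)
  4. substitute 'c' -> 'l'  (+1)
  5. substitute 'u' -> 'e'  (+1)
  6. substitute 's' -> 'c'  (+1)
  7. substitute 's' -> 't'  (+1)
Edit distance = 7
Max length = max(7, 6) = 7
Similarity = 1 - 7/7
= 0.0000


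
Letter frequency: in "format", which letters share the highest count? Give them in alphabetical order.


Word: "format"
Letter counts:
  'a': 1
  'f': 1
  'm': 1
  'o': 1
  'r': 1
  't': 1
Maximum count = 1
Most frequent = 'a', 'f', 'm', 'o', 'r', 't' (1 time each)


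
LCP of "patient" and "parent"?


Word 1: "patient"
Word 2: "parent"
Comparing from start:
  Pos 0: 'p' == 'p'
  Pos 1: 'a' == 'a'
  Pos 2: 't' != 'r' (stop)
LCP = "pa" (length 2)


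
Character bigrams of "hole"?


Word: "hole" (length 4)
Number of bigrams = 4 - 2 + 1 = 3
  Position 0: "ho"
  Position 1: "ol"
  Position 2: "le"
Bigrams = "ho", "ol", "le"


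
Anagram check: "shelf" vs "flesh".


Word 1: "shelf" → sorted: efhls
Word 2: "flesh" → sorted: efhls
Same letters? efhls == efhls
Anagram = Yes


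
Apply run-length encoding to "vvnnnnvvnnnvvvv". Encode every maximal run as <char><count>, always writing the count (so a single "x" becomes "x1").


String: "vvnnnnvvnnnvvvv"
Scanning for consecutive runs:
  'v' x 2
  'n' x 4
  'v' x 2
  'n' x 3
  'v' x 4
RLE = "v2n4v2n3v4"


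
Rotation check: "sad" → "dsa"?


Word: "sad", Candidate: "dsa"
Method: check if candidate is substring of word+word
"sadsad" contains "dsa"? Yes
Is rotation = Yes


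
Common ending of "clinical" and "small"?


Word 1: "clinical"
Word 2: "small"
Comparing from end:
  Pos -1: 'l' == 'l'
  Pos -2: 'a' != 'l' (stop)
LCS = "l" (length 1)


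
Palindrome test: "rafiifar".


Word: "rafiifar"
Reversed: "rafiifar"
Forward == Backward? rafiifar == rafiifar
Palindrome = Yes


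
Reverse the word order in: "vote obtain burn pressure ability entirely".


Original: "vote obtain burn pressure ability entirely"
Words (1..n): vote | obtain | burn | pressure | ability | entirely
Reversed (n..1): entirely | ability | pressure | burn | obtain | vote
Result = "entirely ability pressure burn obtain vote"


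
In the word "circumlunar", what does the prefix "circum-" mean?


Prefix: circum-
Example: circumlunar = circum- + lunar
Meaning = around


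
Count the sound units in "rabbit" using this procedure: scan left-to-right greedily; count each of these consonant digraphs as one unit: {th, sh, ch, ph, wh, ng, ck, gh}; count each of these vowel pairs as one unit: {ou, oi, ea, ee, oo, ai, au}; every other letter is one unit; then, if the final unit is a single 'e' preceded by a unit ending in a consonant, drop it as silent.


Word: "rabbit" (6 letters)
Left-to-right scan:
  [1] 'r' (letter)
  [2] 'a' (letter)
  [3] 'b' (letter)
  [4] 'b' (letter)
  [5] 'i' (letter)
  [6] 't' (letter)
Units from scan: 6
Sound units = 6 units


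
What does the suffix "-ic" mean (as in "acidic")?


Suffix: -ic
Example: acidic (acid + -ic)
Meaning = relating to


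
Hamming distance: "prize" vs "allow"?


Comparing character by character (same length = 5):
  Pos 0: 'p' vs 'a' !=
  Pos 1: 'r' vs 'l' !=
  Pos 2: 'i' vs 'l' !=
  Pos 3: 'z' vs 'o' !=
  Pos 4: 'e' vs 'w' !=
Hamming distance = 5


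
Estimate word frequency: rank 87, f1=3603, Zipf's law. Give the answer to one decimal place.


Zipf's law: f(r) = f(1) / r
f(1) = 3603
f(87) = 3603 / 87
= 41.4 occurrences


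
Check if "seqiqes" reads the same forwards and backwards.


Word: "seqiqes"
Reversed: "seqiqes"
Forward == Backward? seqiqes == seqiqes
Palindrome = Yes


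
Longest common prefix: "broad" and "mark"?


Word 1: "broad"
Word 2: "mark"
Comparing from start:
  Pos 0: 'b' != 'm' (stop)
LCP = "" (length 0)


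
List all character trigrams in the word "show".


Word: "show" (length 4)
Number of trigrams = 4 - 3 + 1 = 2
  Position 0: "sho"
  Position 1: "how"
Trigrams = "sho", "how"


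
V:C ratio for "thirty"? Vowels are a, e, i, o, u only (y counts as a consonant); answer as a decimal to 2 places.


Word: "thirty"
Vowels (a,e,i,o,u): 1
Consonants: 5
Ratio = 1/5
= 0.20


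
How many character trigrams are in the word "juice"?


Word: "juice" (length 5)
Number of 3-grams = length - 3 + 1 = 5 - 3 + 1
= 3


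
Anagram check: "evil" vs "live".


Word 1: "evil" → sorted: eilv
Word 2: "live" → sorted: eilv
Same letters? eilv == eilv
Anagram = Yes


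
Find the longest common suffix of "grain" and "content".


Word 1: "grain"
Word 2: "content"
Comparing from end:
  Pos -1: 'n' != 't' (stop)
LCS = "" (length 0)


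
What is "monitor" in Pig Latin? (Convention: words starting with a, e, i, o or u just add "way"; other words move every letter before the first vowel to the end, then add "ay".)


Word: "monitor"
Starts with consonant(s) → move to end, add 'ay'
Consonant cluster: "m"
Pig Latin = "onitormay"


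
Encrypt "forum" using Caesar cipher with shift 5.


Word: "forum"
Shift: 5
Each letter → (letter + shift) mod 26:
  'f' (5) + 5 = 10 → 'k'
  'o' (14) + 5 = 19 → 't'
  'r' (17) + 5 = 22 → 'w'
  'u' (20) + 5 = 25 → 'z'
  'm' (12) + 5 = 17 → 'r'
Result = "ktwzr"


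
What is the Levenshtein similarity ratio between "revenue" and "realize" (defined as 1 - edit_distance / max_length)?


Word 1: "revenue" (length 7)
Word 2: "realize" (length 7)
One optimal edit sequence:
  1. keep 'r'
  2. keep 'e'
  3. substitute 'v' -> 'a'  (+1)
  4. substitute 'e' -> 'l'  (+1)
  5. substitute 'n' -> 'i'  (+1)
  6. substitute 'u' -> 'z'  (+1)
  7. keep 'e'
Edit distance = 4
Max length = max(7, 7) = 7
Similarity = 1 - 4/7
= 0.4286


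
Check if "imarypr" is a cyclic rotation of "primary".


Word: "primary", Candidate: "imarypr"
Method: check if candidate is substring of word+word
"primaryprimary" contains "imarypr"? Yes
Is rotation = Yes


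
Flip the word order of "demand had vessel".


Original: "demand had vessel"
Words (1..n): demand | had | vessel
Reversed (n..1): vessel | had | demand
Result = "vessel had demand"


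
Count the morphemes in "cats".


Word: "cats"
Morphemes: cat + -s
Each morpheme carries meaning
= 2 morphemes


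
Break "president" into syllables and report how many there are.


Word: "president"
Syllable breakdown: pres · i · dent
Counting: 3 parts
= 3 syllables


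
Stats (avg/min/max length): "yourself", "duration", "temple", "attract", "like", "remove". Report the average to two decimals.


Lengths: "yourself"=8, "duration"=8, "temple"=6, "attract"=7, "like"=4, "remove"=6
Sum = 39, Count = 6
Average = 39/6 = 6.50
= avg=6.50, min=4, max=8


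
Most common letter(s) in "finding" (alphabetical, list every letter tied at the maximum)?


Word: "finding"
Letter counts:
  'd': 1
  'f': 1
  'g': 1
  'i': 2
  'n': 2
Maximum count = 2
Most frequent = 'i', 'n' (2 times each)


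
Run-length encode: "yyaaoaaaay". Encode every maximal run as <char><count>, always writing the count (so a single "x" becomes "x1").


String: "yyaaoaaaay"
Scanning for consecutive runs:
  'y' x 2
  'a' x 2
  'o' x 1
  'a' x 4
  'y' x 1
RLE = "y2a2o1a4y1"


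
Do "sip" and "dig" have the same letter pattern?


Pattern of "sip": [0, 1, 2]
Pattern of "dig": [0, 1, 2]
Patterns match
Same pattern = Yes


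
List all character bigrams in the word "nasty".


Word: "nasty" (length 5)
Number of bigrams = 5 - 2 + 1 = 4
  Position 0: "na"
  Position 1: "as"
  Position 2: "st"
  Position 3: "ty"
Bigrams = "na", "as", "st", "ty"


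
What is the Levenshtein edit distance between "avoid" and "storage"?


Word 1: "avoid" (length 5)
Word 2: "storage" (length 7)
One optimal edit sequence (insert/delete/substitute each cost 1):
  1. substitute 'a' -> 's'  (+1)
  2. substitute 'v' -> 't'  (+1)
  3. keep 'o'
  4. insert 'r'  (+1)
  5. insert 'a'  (+1)
  6. substitute 'i' -> 'g'  (+1)
  7. substitute 'd' -> 'e'  (+1)
Total edit operations: 6
Edit distance = 6


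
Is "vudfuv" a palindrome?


Word: "vudfuv"
Reversed: "vufduv"
Forward == Backward? vudfuv != vufduv
Palindrome = No


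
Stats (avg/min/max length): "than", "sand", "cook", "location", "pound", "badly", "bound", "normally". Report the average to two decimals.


Lengths: "than"=4, "sand"=4, "cook"=4, "location"=8, "pound"=5, "badly"=5, "bound"=5, "normally"=8
Sum = 43, Count = 8
Average = 43/8 = 5.38
= avg=5.38, min=4, max=8


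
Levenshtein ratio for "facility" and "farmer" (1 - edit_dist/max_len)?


Word 1: "facility" (length 8)
Word 2: "farmer" (length 6)
One optimal edit sequence:
  1. keep 'f'
  2. keep 'a'
  3. delete 'c'  (+1)
  4. delete 'i'  (+1)
  5. substitute 'l' -> 'r'  (+1)
  6. substitute 'i' -> 'm'  (+1)
  7. substitute 't' -> 'e'  (+1)
  8. substitute 'y' -> 'r'  (+1)
Edit distance = 6
Max length = max(8, 6) = 8
Similarity = 1 - 6/8
= 0.2500


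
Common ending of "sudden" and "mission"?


Word 1: "sudden"
Word 2: "mission"
Comparing from end:
  Pos -1: 'n' == 'n'
  Pos -2: 'e' != 'o' (stop)
LCS = "n" (length 1)


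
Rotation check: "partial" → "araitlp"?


Word: "partial", Candidate: "araitlp"
Method: check if candidate is substring of word+word
"partialpartial" contains "araitlp"? No
Is rotation = No


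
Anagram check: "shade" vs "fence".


Word 1: "shade" → sorted: adehs
Word 2: "fence" → sorted: ceefn
Same letters? adehs != ceefn
Anagram = No


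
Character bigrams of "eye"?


Word: "eye" (length 3)
Number of bigrams = 3 - 2 + 1 = 2
  Position 0: "ey"
  Position 1: "ye"
Bigrams = "ey", "ye"


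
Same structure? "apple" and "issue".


Pattern of "apple": [0, 1, 1, 2, 3]
Pattern of "issue": [0, 1, 1, 2, 3]
Patterns match
Same pattern = Yes


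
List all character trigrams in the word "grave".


Word: "grave" (length 5)
Number of trigrams = 5 - 3 + 1 = 3
  Position 0: "gra"
  Position 1: "rav"
  Position 2: "ave"
Trigrams = "gra", "rav", "ave"


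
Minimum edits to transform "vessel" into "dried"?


Word 1: "vessel" (length 6)
Word 2: "dried" (length 5)
One optimal edit sequence (insert/delete/substitute each cost 1):
  1. delete 'v'  (+1)
  2. substitute 'e' -> 'd'  (+1)
  3. substitute 's' -> 'r'  (+1)
  4. substitute 's' -> 'i'  (+1)
  5. keep 'e'
  6. substitute 'l' -> 'd'  (+1)
Total edit operations: 5
Edit distance = 5


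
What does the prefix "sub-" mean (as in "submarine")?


Prefix: sub-
Example: submarine (sub- + marine)
Meaning = under / below


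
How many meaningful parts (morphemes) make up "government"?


Word: "government"
Morphemes: govern + -ment
Each morpheme carries meaning
= 2 morphemes


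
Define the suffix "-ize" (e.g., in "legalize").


Suffix: -ize
Example: legalize = legal + -ize
Meaning = to make


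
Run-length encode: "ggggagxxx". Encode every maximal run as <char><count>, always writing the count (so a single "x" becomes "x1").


String: "ggggagxxx"
Scanning for consecutive runs:
  'g' x 4
  'a' x 1
  'g' x 1
  'x' x 3
RLE = "g4a1g1x3"


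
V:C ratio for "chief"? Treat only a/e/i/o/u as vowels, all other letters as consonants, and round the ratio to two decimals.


Word: "chief"
Vowels (a,e,i,o,u): 2
Consonants: 3
Ratio = 2/3
= 0.67


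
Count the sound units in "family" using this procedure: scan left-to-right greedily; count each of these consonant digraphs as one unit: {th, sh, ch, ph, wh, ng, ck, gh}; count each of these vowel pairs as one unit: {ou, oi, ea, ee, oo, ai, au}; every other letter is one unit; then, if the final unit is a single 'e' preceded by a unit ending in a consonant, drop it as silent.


Word: "family" (6 letters)
Left-to-right scan:
  (1) 'f' (letter)
  (2) 'a' (letter)
  (3) 'm' (letter)
  (4) 'i' (letter)
  (5) 'l' (letter)
  (6) 'y' (letter)
Units from scan: 6
Sound units = 6 units


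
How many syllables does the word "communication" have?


Word: "communication"
Syllable breakdown: com · mu · ni · ca · tion
Counting: 5 parts
= 5 syllables


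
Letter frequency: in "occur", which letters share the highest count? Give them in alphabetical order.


Word: "occur"
Letter counts:
  'c': 2
  'o': 1
  'r': 1
  'u': 1
Maximum count = 2
Most frequent = 'c' (2 times each)


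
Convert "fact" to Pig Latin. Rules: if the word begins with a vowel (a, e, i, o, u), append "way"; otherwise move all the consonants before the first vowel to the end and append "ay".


Word: "fact"
Starts with consonant(s) → move to end, add 'ay'
Consonant cluster: "f"
Pig Latin = "actfay"


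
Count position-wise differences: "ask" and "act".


Comparing character by character (same length = 3):
  Pos 0: 'a' vs 'a' =
  Pos 1: 's' vs 'c' !=
  Pos 2: 'k' vs 't' !=
Hamming distance = 2


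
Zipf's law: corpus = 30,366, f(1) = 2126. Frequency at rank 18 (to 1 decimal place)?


Zipf's law: f(r) = f(1) / r
f(1) = 2126
f(18) = 2126 / 18
= 118.1 occurrences


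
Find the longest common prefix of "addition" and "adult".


Word 1: "addition"
Word 2: "adult"
Comparing from start:
  Pos 0: 'a' == 'a'
  Pos 1: 'd' == 'd'
  Pos 2: 'd' != 'u' (stop)
LCP = "ad" (length 2)


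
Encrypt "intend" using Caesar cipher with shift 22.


Word: "intend"
Shift: 22
Each letter → (letter + shift) mod 26:
  'i' (8) + 22 = 4 → 'e'
  'n' (13) + 22 = 9 → 'j'
  't' (19) + 22 = 15 → 'p'
  'e' (4) + 22 = 0 → 'a'
  'n' (13) + 22 = 9 → 'j'
  'd' (3) + 22 = 25 → 'z'
Result = "ejpajz"


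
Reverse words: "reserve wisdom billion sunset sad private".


Original: "reserve wisdom billion sunset sad private"
Words (1..n): reserve | wisdom | billion | sunset | sad | private
Reversed (n..1): private | sad | sunset | billion | wisdom | reserve
Result = "private sad sunset billion wisdom reserve"


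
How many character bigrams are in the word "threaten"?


Word: "threaten" (length 8)
Number of 2-grams = length - 2 + 1 = 8 - 2 + 1
= 7


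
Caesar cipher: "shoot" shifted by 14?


Word: "shoot"
Shift: 14
Each letter → (letter + shift) mod 26:
  's' (18) + 14 = 6 → 'g'
  'h' (7) + 14 = 21 → 'v'
  'o' (14) + 14 = 2 → 'c'
  'o' (14) + 14 = 2 → 'c'
  't' (19) + 14 = 7 → 'h'
Result = "gvcch"


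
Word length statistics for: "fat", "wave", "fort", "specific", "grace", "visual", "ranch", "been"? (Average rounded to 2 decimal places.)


Lengths: "fat"=3, "wave"=4, "fort"=4, "specific"=8, "grace"=5, "visual"=6, "ranch"=5, "been"=4
Sum = 39, Count = 8
Average = 39/8 = 4.88
= avg=4.88, min=3, max=8


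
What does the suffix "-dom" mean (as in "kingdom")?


Suffix: -dom
Example: kingdom = king + -dom
Meaning = state / realm


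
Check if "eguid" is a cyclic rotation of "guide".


Word: "guide", Candidate: "eguid"
Method: check if candidate is substring of word+word
"guideguide" contains "eguid"? Yes
Is rotation = Yes


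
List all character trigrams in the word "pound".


Word: "pound" (length 5)
Number of trigrams = 5 - 3 + 1 = 3
  Position 0: "pou"
  Position 1: "oun"
  Position 2: "und"
Trigrams = "pou", "oun", "und"


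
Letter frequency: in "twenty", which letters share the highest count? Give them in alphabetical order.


Word: "twenty"
Letter counts:
  'e': 1
  'n': 1
  't': 2
  'w': 1
  'y': 1
Maximum count = 2
Most frequent = 't' (2 times each)


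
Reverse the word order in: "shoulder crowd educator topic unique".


Original: "shoulder crowd educator topic unique"
Words (1..n): shoulder | crowd | educator | topic | unique
Reversed (n..1): unique | topic | educator | crowd | shoulder
Result = "unique topic educator crowd shoulder"


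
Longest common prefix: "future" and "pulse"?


Word 1: "future"
Word 2: "pulse"
Comparing from start:
  Pos 0: 'f' != 'p' (stop)
LCP = "" (length 0)


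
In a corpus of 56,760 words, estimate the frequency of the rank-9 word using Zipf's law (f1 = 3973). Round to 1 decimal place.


Zipf's law: f(r) = f(1) / r
f(1) = 3973
f(9) = 3973 / 9
= 441.4 occurrences


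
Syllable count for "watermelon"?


Word: "watermelon"
Syllable breakdown: wa-ter-mel-on
Counting: 4 parts
= 4 syllables


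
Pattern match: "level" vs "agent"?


Pattern of "level": [0, 1, 2, 1, 0]
Pattern of "agent": [0, 1, 2, 3, 4]
Patterns do not match
Same pattern = No


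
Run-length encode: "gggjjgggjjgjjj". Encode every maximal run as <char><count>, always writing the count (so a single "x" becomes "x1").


String: "gggjjgggjjgjjj"
Scanning for consecutive runs:
  'g' x 3
  'j' x 2
  'g' x 3
  'j' x 2
  'g' x 1
  'j' x 3
RLE = "g3j2g3j2g1j3"


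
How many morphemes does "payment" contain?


Word: "payment"
Morphemes: pay / -ment
Each morpheme carries meaning
= 2 morphemes


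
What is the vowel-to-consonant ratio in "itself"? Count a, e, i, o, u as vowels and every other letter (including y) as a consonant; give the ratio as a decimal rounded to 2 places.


Word: "itself"
Vowels (a,e,i,o,u): 2
Consonants: 4
Ratio = 2/4
= 0.50


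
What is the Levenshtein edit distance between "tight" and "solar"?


Word 1: "tight" (length 5)
Word 2: "solar" (length 5)
One optimal edit sequence (insert/delete/substitute each cost 1):
  1. substitute 't' -> 's'  (+1)
  2. substitute 'i' -> 'o'  (+1)
  3. substitute 'g' -> 'l'  (+1)
  4. substitute 'h' -> 'a'  (+1)
  5. substitute 't' -> 'r'  (+1)
Total edit operations: 5
Edit distance = 5


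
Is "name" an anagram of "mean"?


Word 1: "mean" → sorted: aemn
Word 2: "name" → sorted: aemn
Same letters? aemn == aemn
Anagram = Yes


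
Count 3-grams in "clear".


Word: "clear" (length 5)
Number of 3-grams = length - 3 + 1 = 5 - 3 + 1
= 3


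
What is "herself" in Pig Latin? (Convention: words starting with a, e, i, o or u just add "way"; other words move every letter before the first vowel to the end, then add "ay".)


Word: "herself"
Starts with consonant(s) → move to end, add 'ay'
Consonant cluster: "h"
Pig Latin = "erselfhay"


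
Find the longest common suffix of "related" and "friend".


Word 1: "related"
Word 2: "friend"
Comparing from end:
  Pos -1: 'd' == 'd'
  Pos -2: 'e' != 'n' (stop)
LCS = "d" (length 1)


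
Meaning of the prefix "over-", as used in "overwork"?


Prefix: over-
As in: overwork -> over- + work
Meaning = excessive


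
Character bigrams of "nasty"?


Word: "nasty" (length 5)
Number of bigrams = 5 - 2 + 1 = 4
  Position 0: "na"
  Position 1: "as"
  Position 2: "st"
  Position 3: "ty"
Bigrams = "na", "as", "st", "ty"


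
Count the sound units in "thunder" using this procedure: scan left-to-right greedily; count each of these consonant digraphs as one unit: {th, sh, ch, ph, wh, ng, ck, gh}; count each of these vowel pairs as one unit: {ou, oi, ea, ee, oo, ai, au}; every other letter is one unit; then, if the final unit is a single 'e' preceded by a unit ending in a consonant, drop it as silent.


Word: "thunder" (7 letters)
Left-to-right scan:
  [1] 'th' (digraph)
  [2] 'u' (letter)
  [3] 'n' (letter)
  [4] 'd' (letter)
  [5] 'e' (letter)
  [6] 'r' (letter)
Units from scan: 6
Sound units = 6 units


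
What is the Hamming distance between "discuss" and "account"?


Comparing character by character (same length = 7):
  Pos 0: 'd' vs 'a' !=
  Pos 1: 'i' vs 'c' !=
  Pos 2: 's' vs 'c' !=
  Pos 3: 'c' vs 'o' !=
  Pos 4: 'u' vs 'u' =
  Pos 5: 's' vs 'n' !=
  Pos 6: 's' vs 't' !=
Hamming distance = 6


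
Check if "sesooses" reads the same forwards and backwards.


Word: "sesooses"
Reversed: "sesooses"
Forward == Backward? sesooses == sesooses
Palindrome = Yes


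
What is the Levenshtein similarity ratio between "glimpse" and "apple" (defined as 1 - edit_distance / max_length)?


Word 1: "glimpse" (length 7)
Word 2: "apple" (length 5)
One optimal edit sequence:
  1. delete 'g'  (+1)
  2. delete 'l'  (+1)
  3. substitute 'i' -> 'a'  (+1)
  4. substitute 'm' -> 'p'  (+1)
  5. keep 'p'
  6. substitute 's' -> 'l'  (+1)
  7. keep 'e'
Edit distance = 5
Max length = max(7, 5) = 7
Similarity = 1 - 5/7
= 0.2857


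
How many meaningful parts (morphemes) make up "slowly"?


Word: "slowly"
Morphemes: slow | -ly
Each morpheme carries meaning
= 2 morphemes


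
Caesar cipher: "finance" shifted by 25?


Word: "finance"
Shift: 25
Each letter → (letter + shift) mod 26:
  'f' (5) + 25 = 4 → 'e'
  'i' (8) + 25 = 7 → 'h'
  'n' (13) + 25 = 12 → 'm'
  'a' (0) + 25 = 25 → 'z'
  'n' (13) + 25 = 12 → 'm'
  'c' (2) + 25 = 1 → 'b'
  'e' (4) + 25 = 3 → 'd'
Result = "ehmzmbd"


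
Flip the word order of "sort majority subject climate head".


Original: "sort majority subject climate head"
Words (1..n): sort | majority | subject | climate | head
Reversed (n..1): head | climate | subject | majority | sort
Result = "head climate subject majority sort"


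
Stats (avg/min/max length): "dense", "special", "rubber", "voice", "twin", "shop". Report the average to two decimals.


Lengths: "dense"=5, "special"=7, "rubber"=6, "voice"=5, "twin"=4, "shop"=4
Sum = 31, Count = 6
Average = 31/6 = 5.17
= avg=5.17, min=4, max=7


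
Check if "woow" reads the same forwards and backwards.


Word: "woow"
Reversed: "woow"
Forward == Backward? woow == woow
Palindrome = Yes


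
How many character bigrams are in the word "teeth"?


Word: "teeth" (length 5)
Number of 2-grams = length - 2 + 1 = 5 - 2 + 1
= 4


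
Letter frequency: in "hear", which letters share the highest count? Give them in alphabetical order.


Word: "hear"
Letter counts:
  'a': 1
  'e': 1
  'h': 1
  'r': 1
Maximum count = 1
Most frequent = 'a', 'e', 'h', 'r' (1 time each)


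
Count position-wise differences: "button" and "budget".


Comparing character by character (same length = 6):
  Pos 0: 'b' vs 'b' =
  Pos 1: 'u' vs 'u' =
  Pos 2: 't' vs 'd' !=
  Pos 3: 't' vs 'g' !=
  Pos 4: 'o' vs 'e' !=
  Pos 5: 'n' vs 't' !=
Hamming distance = 4


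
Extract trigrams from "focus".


Word: "focus" (length 5)
Number of trigrams = 5 - 3 + 1 = 3
  Position 0: "foc"
  Position 1: "ocu"
  Position 2: "cus"
Trigrams = "foc", "ocu", "cus"


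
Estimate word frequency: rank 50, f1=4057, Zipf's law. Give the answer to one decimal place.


Zipf's law: f(r) = f(1) / r
f(1) = 4057
f(50) = 4057 / 50
= 81.1 occurrences


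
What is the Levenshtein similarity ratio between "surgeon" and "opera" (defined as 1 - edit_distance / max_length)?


Word 1: "surgeon" (length 7)
Word 2: "opera" (length 5)
One optimal edit sequence:
  1. delete 's'  (+1)
  2. delete 'u'  (+1)
  3. substitute 'r' -> 'o'  (+1)
  4. substitute 'g' -> 'p'  (+1)
  5. keep 'e'
  6. substitute 'o' -> 'r'  (+1)
  7. substitute 'n' -> 'a'  (+1)
Edit distance = 6
Max length = max(7, 5) = 7
Similarity = 1 - 6/7
= 0.1429


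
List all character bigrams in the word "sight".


Word: "sight" (length 5)
Number of bigrams = 5 - 2 + 1 = 4
  Position 0: "si"
  Position 1: "ig"
  Position 2: "gh"
  Position 3: "ht"
Bigrams = "si", "ig", "gh", "ht"


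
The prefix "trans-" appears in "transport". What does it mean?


Prefix: trans-
Example: transport (trans- + port)
Meaning = across


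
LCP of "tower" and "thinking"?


Word 1: "tower"
Word 2: "thinking"
Comparing from start:
  Pos 0: 't' == 't'
  Pos 1: 'o' != 'h' (stop)
LCP = "t" (length 1)


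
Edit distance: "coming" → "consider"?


Word 1: "coming" (length 6)
Word 2: "consider" (length 8)
One optimal edit sequence (insert/delete/substitute each cost 1):
  1. keep 'c'
  2. keep 'o'
  3. insert 'n'  (+1)
  4. substitute 'm' -> 's'  (+1)
  5. keep 'i'
  6. insert 'd'  (+1)
  7. substitute 'n' -> 'e'  (+1)
  8. substitute 'g' -> 'r'  (+1)
Total edit operations: 5
Edit distance = 5


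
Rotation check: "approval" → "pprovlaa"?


Word: "approval", Candidate: "pprovlaa"
Method: check if candidate is substring of word+word
"approvalapproval" contains "pprovlaa"? No
Is rotation = No


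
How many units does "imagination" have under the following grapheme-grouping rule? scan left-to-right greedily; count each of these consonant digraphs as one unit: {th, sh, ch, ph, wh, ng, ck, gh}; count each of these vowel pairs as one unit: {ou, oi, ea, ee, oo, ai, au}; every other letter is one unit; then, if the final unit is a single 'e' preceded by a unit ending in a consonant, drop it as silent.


Word: "imagination" (11 letters)
Left-to-right scan:
  (1) 'i' (letter)
  (2) 'm' (letter)
  (3) 'a' (letter)
  (4) 'g' (letter)
  (5) 'i' (letter)
  (6) 'n' (letter)
  (7) 'a' (letter)
  (8) 't' (letter)
  (9) 'i' (letter)
  (10) 'o' (letter)
  (11) 'n' (letter)
Units from scan: 11
Sound units = 11 units


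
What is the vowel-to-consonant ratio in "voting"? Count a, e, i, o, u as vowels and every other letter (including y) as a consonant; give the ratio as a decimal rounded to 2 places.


Word: "voting"
Vowels (a,e,i,o,u): 2
Consonants: 4
Ratio = 2/4
= 0.50


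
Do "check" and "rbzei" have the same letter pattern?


Pattern of "check": [0, 1, 2, 0, 3]
Pattern of "rbzei": [0, 1, 2, 3, 4]
Patterns do not match
Same pattern = No


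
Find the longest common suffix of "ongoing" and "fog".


Word 1: "ongoing"
Word 2: "fog"
Comparing from end:
  Pos -1: 'g' == 'g'
  Pos -2: 'n' != 'o' (stop)
LCS = "g" (length 1)


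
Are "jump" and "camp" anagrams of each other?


Word 1: "jump" → sorted: jmpu
Word 2: "camp" → sorted: acmp
Same letters? jmpu != acmp
Anagram = No


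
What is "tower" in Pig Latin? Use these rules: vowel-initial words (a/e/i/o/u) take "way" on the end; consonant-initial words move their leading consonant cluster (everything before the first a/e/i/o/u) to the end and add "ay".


Word: "tower"
Starts with consonant(s) → move to end, add 'ay'
Consonant cluster: "t"
Pig Latin = "owertay"


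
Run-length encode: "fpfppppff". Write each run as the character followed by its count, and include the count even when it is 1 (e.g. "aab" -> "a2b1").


String: "fpfppppff"
Scanning for consecutive runs:
  'f' x 1
  'p' x 1
  'f' x 1
  'p' x 4
  'f' x 2
RLE = "f1p1f1p4f2"


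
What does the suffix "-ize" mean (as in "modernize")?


Suffix: -ize
As in: modernize -> modern + -ize
Meaning = to make


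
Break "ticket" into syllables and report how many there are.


Word: "ticket"
Syllable breakdown: tick · et
Counting: 2 parts
= 2 syllables


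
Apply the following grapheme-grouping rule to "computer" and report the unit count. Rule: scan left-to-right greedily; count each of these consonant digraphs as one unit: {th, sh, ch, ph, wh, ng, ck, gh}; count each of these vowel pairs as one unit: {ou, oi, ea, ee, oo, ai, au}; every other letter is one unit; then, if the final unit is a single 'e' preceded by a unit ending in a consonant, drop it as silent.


Word: "computer" (8 letters)
Left-to-right scan:
  1. 'c' (letter)
  2. 'o' (letter)
  3. 'm' (letter)
  4. 'p' (letter)
  5. 'u' (letter)
  6. 't' (letter)
  7. 'e' (letter)
  8. 'r' (letter)
Units from scan: 8
Sound units = 8 units


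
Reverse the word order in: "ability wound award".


Original: "ability wound award"
Words (1..n): ability | wound | award
Reversed (n..1): award | wound | ability
Result = "award wound ability"


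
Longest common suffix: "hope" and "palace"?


Word 1: "hope"
Word 2: "palace"
Comparing from end:
  Pos -1: 'e' == 'e'
  Pos -2: 'p' != 'c' (stop)
LCS = "e" (length 1)


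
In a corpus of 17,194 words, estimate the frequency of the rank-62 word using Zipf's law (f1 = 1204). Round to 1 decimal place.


Zipf's law: f(r) = f(1) / r
f(1) = 1204
f(62) = 1204 / 62
= 19.4 occurrences


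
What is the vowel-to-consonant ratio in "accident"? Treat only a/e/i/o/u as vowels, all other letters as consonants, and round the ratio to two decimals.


Word: "accident"
Vowels (a,e,i,o,u): 3
Consonants: 5
Ratio = 3/5
= 0.60


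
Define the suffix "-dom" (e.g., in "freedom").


Suffix: -dom
As in: freedom -> free + -dom
Meaning = state / realm


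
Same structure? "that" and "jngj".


Pattern of "that": [0, 1, 2, 0]
Pattern of "jngj": [0, 1, 2, 0]
Patterns match
Same pattern = Yes


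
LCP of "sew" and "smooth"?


Word 1: "sew"
Word 2: "smooth"
Comparing from start:
  Pos 0: 's' == 's'
  Pos 1: 'e' != 'm' (stop)
LCP = "s" (length 1)


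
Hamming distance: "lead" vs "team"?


Comparing character by character (same length = 4):
  Pos 0: 'l' vs 't' !=
  Pos 1: 'e' vs 'e' =
  Pos 2: 'a' vs 'a' =
  Pos 3: 'd' vs 'm' !=
Hamming distance = 2


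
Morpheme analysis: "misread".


Word: "misread"
Morphemes: mis- | read
Each morpheme carries meaning
= 2 morphemes


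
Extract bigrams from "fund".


Word: "fund" (length 4)
Number of bigrams = 4 - 2 + 1 = 3
  Position 0: "fu"
  Position 1: "un"
  Position 2: "nd"
Bigrams = "fu", "un", "nd"


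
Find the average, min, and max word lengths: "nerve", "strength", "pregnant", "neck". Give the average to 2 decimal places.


Lengths: "nerve"=5, "strength"=8, "pregnant"=8, "neck"=4
Sum = 25, Count = 4
Average = 25/4 = 6.25
= avg=6.25, min=4, max=8


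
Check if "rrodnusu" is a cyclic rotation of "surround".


Word: "surround", Candidate: "rrodnusu"
Method: check if candidate is substring of word+word
"surroundsurround" contains "rrodnusu"? No
Is rotation = No


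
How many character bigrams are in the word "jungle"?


Word: "jungle" (length 6)
Number of 2-grams = length - 2 + 1 = 6 - 2 + 1
= 5


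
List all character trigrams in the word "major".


Word: "major" (length 5)
Number of trigrams = 5 - 3 + 1 = 3
  Position 0: "maj"
  Position 1: "ajo"
  Position 2: "jor"
Trigrams = "maj", "ajo", "jor"


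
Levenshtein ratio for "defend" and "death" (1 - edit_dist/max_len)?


Word 1: "defend" (length 6)
Word 2: "death" (length 5)
One optimal edit sequence:
  1. keep 'd'
  2. keep 'e'
  3. delete 'f'  (+1)
  4. substitute 'e' -> 'a'  (+1)
  5. substitute 'n' -> 't'  (+1)
  6. substitute 'd' -> 'h'  (+1)
Edit distance = 4
Max length = max(6, 5) = 6
Similarity = 1 - 4/6
= 0.3333


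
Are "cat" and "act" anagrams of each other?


Word 1: "cat" → sorted: act
Word 2: "act" → sorted: act
Same letters? act == act
Anagram = Yes


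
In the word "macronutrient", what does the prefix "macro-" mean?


Prefix: macro-
As in: macronutrient -> macro- + nutrient
Meaning = large


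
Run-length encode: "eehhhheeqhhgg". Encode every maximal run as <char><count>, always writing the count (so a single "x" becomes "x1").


String: "eehhhheeqhhgg"
Scanning for consecutive runs:
  'e' x 2
  'h' x 4
  'e' x 2
  'q' x 1
  'h' x 2
  'g' x 2
RLE = "e2h4e2q1h2g2"


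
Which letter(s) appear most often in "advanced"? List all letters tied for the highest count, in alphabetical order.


Word: "advanced"
Letter counts:
  'a': 2
  'c': 1
  'd': 2
  'e': 1
  'n': 1
  'v': 1
Maximum count = 2
Most frequent = 'a', 'd' (2 times each)


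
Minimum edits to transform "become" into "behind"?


Word 1: "become" (length 6)
Word 2: "behind" (length 6)
One optimal edit sequence (insert/delete/substitute each cost 1):
  1. keep 'b'
  2. keep 'e'
  3. substitute 'c' -> 'h'  (+1)
  4. substitute 'o' -> 'i'  (+1)
  5. substitute 'm' -> 'n'  (+1)
  6. substitute 'e' -> 'd'  (+1)
Total edit operations: 4
Edit distance = 4


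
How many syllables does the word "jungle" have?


Word: "jungle"
Syllable breakdown: jun | gle
Counting: 2 parts
= 2 syllables


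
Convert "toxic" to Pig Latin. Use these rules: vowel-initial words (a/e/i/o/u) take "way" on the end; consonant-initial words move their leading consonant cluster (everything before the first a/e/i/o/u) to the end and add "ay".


Word: "toxic"
Starts with consonant(s) → move to end, add 'ay'
Consonant cluster: "t"
Pig Latin = "oxictay"


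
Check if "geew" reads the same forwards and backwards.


Word: "geew"
Reversed: "weeg"
Forward == Backward? geew != weeg
Palindrome = No


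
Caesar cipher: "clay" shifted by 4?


Word: "clay"
Shift: 4
Each letter → (letter + shift) mod 26:
  'c' (2) + 4 = 6 → 'g'
  'l' (11) + 4 = 15 → 'p'
  'a' (0) + 4 = 4 → 'e'
  'y' (24) + 4 = 2 → 'c'
Result = "gpec"


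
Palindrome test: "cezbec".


Word: "cezbec"
Reversed: "cebzec"
Forward == Backward? cezbec != cebzec
Palindrome = No


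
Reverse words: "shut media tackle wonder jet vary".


Original: "shut media tackle wonder jet vary"
Words (1..n): shut | media | tackle | wonder | jet | vary
Reversed (n..1): vary | jet | wonder | tackle | media | shut
Result = "vary jet wonder tackle media shut"


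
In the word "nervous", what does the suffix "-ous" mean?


Suffix: -ous
Example: nervous (nerve + -ous, with a spelling change)
Meaning = having quality of


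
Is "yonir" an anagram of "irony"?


Word 1: "irony" → sorted: inory
Word 2: "yonir" → sorted: inory
Same letters? inory == inory
Anagram = Yes


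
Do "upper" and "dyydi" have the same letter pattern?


Pattern of "upper": [0, 1, 1, 2, 3]
Pattern of "dyydi": [0, 1, 1, 0, 2]
Patterns do not match
Same pattern = No


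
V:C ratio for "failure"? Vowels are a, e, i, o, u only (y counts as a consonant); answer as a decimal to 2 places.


Word: "failure"
Vowels (a,e,i,o,u): 4
Consonants: 3
Ratio = 4/3
= 1.33


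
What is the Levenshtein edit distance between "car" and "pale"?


Word 1: "car" (length 3)
Word 2: "pale" (length 4)
One optimal edit sequence (insert/delete/substitute each cost 1):
  1. substitute 'c' -> 'p'  (+1)
  2. keep 'a'
  3. insert 'l'  (+1)
  4. substitute 'r' -> 'e'  (+1)
Total edit operations: 3
Edit distance = 3


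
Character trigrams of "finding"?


Word: "finding" (length 7)
Number of trigrams = 7 - 3 + 1 = 5
  Position 0: "fin"
  Position 1: "ind"
  Position 2: "ndi"
  Position 3: "din"
  Position 4: "ing"
Trigrams = "fin", "ind", "ndi", "din", "ing"


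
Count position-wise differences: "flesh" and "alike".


Comparing character by character (same length = 5):
  Pos 0: 'f' vs 'a' !=
  Pos 1: 'l' vs 'l' =
  Pos 2: 'e' vs 'i' !=
  Pos 3: 's' vs 'k' !=
  Pos 4: 'h' vs 'e' !=
Hamming distance = 4


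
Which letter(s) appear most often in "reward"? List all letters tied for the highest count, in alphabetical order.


Word: "reward"
Letter counts:
  'a': 1
  'd': 1
  'e': 1
  'r': 2
  'w': 1
Maximum count = 2
Most frequent = 'r' (2 times each)


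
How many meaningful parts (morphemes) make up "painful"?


Word: "painful"
Morphemes: pain / -ful
Each morpheme carries meaning
= 2 morphemes


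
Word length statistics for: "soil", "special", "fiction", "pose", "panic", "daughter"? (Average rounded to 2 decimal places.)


Lengths: "soil"=4, "special"=7, "fiction"=7, "pose"=4, "panic"=5, "daughter"=8
Sum = 35, Count = 6
Average = 35/6 = 5.83
= avg=5.83, min=4, max=8


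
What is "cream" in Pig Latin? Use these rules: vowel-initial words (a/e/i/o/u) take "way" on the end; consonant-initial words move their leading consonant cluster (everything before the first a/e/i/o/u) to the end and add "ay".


Word: "cream"
Starts with consonant(s) → move to end, add 'ay'
Consonant cluster: "cr"
Pig Latin = "eamcray"


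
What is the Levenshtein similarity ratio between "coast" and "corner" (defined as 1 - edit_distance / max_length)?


Word 1: "coast" (length 5)
Word 2: "corner" (length 6)
One optimal edit sequence:
  1. keep 'c'
  2. keep 'o'
  3. insert 'r'  (+1)
  4. substitute 'a' -> 'n'  (+1)
  5. substitute 's' -> 'e'  (+1)
  6. substitute 't' -> 'r'  (+1)
Edit distance = 4
Max length = max(5, 6) = 6
Similarity = 1 - 4/6
= 0.3333


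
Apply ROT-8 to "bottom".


Word: "bottom"
Shift: 8
Each letter → (letter + shift) mod 26:
  'b' (1) + 8 = 9 → 'j'
  'o' (14) + 8 = 22 → 'w'
  't' (19) + 8 = 1 → 'b'
  't' (19) + 8 = 1 → 'b'
  'o' (14) + 8 = 22 → 'w'
  'm' (12) + 8 = 20 → 'u'
Result = "jwbbwu"


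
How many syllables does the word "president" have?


Word: "president"
Syllable breakdown: pres-i-dent
Counting: 3 parts
= 3 syllables


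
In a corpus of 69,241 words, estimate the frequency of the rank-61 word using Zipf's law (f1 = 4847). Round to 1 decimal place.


Zipf's law: f(r) = f(1) / r
f(1) = 4847
f(61) = 4847 / 61
= 79.5 occurrences


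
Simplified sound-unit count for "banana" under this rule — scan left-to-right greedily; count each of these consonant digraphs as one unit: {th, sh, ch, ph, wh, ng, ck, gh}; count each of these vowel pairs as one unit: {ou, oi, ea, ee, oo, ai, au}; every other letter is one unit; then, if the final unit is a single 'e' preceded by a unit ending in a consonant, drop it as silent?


Word: "banana" (6 letters)
Left-to-right scan:
  (1) 'b' (letter)
  (2) 'a' (letter)
  (3) 'n' (letter)
  (4) 'a' (letter)
  (5) 'n' (letter)
  (6) 'a' (letter)
Units from scan: 6
Sound units = 6 units


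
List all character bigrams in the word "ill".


Word: "ill" (length 3)
Number of bigrams = 3 - 2 + 1 = 2
  Position 0: "il"
  Position 1: "ll"
Bigrams = "il", "ll"


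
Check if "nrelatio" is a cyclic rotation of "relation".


Word: "relation", Candidate: "nrelatio"
Method: check if candidate is substring of word+word
"relationrelation" contains "nrelatio"? Yes
Is rotation = Yes


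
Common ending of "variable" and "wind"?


Word 1: "variable"
Word 2: "wind"
Comparing from end:
  Pos -1: 'e' != 'd' (stop)
LCS = "" (length 0)


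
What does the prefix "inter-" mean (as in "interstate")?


Prefix: inter-
As in: interstate -> inter- + state
Meaning = between
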